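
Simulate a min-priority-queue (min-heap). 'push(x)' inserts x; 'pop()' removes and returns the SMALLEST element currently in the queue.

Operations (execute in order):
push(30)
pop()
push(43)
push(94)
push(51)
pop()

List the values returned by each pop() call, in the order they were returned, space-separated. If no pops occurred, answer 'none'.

Answer: 30 43

Derivation:
push(30): heap contents = [30]
pop() → 30: heap contents = []
push(43): heap contents = [43]
push(94): heap contents = [43, 94]
push(51): heap contents = [43, 51, 94]
pop() → 43: heap contents = [51, 94]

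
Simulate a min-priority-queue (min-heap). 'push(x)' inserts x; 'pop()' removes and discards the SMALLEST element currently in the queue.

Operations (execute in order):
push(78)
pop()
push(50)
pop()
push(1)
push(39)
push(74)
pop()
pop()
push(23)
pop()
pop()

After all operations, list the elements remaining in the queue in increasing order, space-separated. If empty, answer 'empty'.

push(78): heap contents = [78]
pop() → 78: heap contents = []
push(50): heap contents = [50]
pop() → 50: heap contents = []
push(1): heap contents = [1]
push(39): heap contents = [1, 39]
push(74): heap contents = [1, 39, 74]
pop() → 1: heap contents = [39, 74]
pop() → 39: heap contents = [74]
push(23): heap contents = [23, 74]
pop() → 23: heap contents = [74]
pop() → 74: heap contents = []

Answer: empty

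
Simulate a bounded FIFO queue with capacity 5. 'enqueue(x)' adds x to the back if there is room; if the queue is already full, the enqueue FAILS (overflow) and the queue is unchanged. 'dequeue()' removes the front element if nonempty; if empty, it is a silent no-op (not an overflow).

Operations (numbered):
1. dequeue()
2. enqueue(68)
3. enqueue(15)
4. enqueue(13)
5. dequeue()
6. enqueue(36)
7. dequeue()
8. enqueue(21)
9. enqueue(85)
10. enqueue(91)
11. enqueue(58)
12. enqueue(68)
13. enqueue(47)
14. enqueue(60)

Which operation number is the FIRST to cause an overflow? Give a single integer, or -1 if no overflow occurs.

1. dequeue(): empty, no-op, size=0
2. enqueue(68): size=1
3. enqueue(15): size=2
4. enqueue(13): size=3
5. dequeue(): size=2
6. enqueue(36): size=3
7. dequeue(): size=2
8. enqueue(21): size=3
9. enqueue(85): size=4
10. enqueue(91): size=5
11. enqueue(58): size=5=cap → OVERFLOW (fail)
12. enqueue(68): size=5=cap → OVERFLOW (fail)
13. enqueue(47): size=5=cap → OVERFLOW (fail)
14. enqueue(60): size=5=cap → OVERFLOW (fail)

Answer: 11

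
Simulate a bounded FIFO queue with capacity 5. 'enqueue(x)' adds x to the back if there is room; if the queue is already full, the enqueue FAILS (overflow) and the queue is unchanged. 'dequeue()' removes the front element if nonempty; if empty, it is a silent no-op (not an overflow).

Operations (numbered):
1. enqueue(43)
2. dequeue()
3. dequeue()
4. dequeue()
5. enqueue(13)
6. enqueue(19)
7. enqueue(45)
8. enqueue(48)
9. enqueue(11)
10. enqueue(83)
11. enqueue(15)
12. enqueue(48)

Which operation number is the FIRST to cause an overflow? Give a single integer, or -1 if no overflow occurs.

Answer: 10

Derivation:
1. enqueue(43): size=1
2. dequeue(): size=0
3. dequeue(): empty, no-op, size=0
4. dequeue(): empty, no-op, size=0
5. enqueue(13): size=1
6. enqueue(19): size=2
7. enqueue(45): size=3
8. enqueue(48): size=4
9. enqueue(11): size=5
10. enqueue(83): size=5=cap → OVERFLOW (fail)
11. enqueue(15): size=5=cap → OVERFLOW (fail)
12. enqueue(48): size=5=cap → OVERFLOW (fail)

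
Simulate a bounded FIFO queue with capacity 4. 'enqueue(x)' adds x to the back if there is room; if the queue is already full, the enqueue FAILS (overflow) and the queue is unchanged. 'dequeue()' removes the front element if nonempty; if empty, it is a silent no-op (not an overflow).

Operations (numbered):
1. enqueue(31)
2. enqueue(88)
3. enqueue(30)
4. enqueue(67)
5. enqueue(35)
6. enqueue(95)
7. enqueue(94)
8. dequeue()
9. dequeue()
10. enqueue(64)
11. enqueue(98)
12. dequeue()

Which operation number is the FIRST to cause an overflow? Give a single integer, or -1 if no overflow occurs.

1. enqueue(31): size=1
2. enqueue(88): size=2
3. enqueue(30): size=3
4. enqueue(67): size=4
5. enqueue(35): size=4=cap → OVERFLOW (fail)
6. enqueue(95): size=4=cap → OVERFLOW (fail)
7. enqueue(94): size=4=cap → OVERFLOW (fail)
8. dequeue(): size=3
9. dequeue(): size=2
10. enqueue(64): size=3
11. enqueue(98): size=4
12. dequeue(): size=3

Answer: 5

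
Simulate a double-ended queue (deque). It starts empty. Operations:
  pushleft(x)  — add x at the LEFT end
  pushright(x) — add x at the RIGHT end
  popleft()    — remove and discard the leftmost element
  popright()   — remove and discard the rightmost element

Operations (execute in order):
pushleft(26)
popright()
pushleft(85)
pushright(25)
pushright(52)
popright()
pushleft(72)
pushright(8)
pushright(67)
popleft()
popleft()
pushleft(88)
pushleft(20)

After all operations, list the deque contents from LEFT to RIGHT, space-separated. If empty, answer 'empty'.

pushleft(26): [26]
popright(): []
pushleft(85): [85]
pushright(25): [85, 25]
pushright(52): [85, 25, 52]
popright(): [85, 25]
pushleft(72): [72, 85, 25]
pushright(8): [72, 85, 25, 8]
pushright(67): [72, 85, 25, 8, 67]
popleft(): [85, 25, 8, 67]
popleft(): [25, 8, 67]
pushleft(88): [88, 25, 8, 67]
pushleft(20): [20, 88, 25, 8, 67]

Answer: 20 88 25 8 67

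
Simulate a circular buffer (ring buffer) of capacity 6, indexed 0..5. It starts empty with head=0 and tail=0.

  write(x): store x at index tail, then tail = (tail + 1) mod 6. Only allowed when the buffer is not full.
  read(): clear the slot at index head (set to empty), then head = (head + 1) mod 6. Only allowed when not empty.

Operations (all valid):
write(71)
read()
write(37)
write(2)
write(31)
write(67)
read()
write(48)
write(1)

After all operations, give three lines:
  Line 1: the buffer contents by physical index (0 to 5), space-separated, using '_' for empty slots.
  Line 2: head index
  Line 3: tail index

Answer: 1 _ 2 31 67 48
2
1

Derivation:
write(71): buf=[71 _ _ _ _ _], head=0, tail=1, size=1
read(): buf=[_ _ _ _ _ _], head=1, tail=1, size=0
write(37): buf=[_ 37 _ _ _ _], head=1, tail=2, size=1
write(2): buf=[_ 37 2 _ _ _], head=1, tail=3, size=2
write(31): buf=[_ 37 2 31 _ _], head=1, tail=4, size=3
write(67): buf=[_ 37 2 31 67 _], head=1, tail=5, size=4
read(): buf=[_ _ 2 31 67 _], head=2, tail=5, size=3
write(48): buf=[_ _ 2 31 67 48], head=2, tail=0, size=4
write(1): buf=[1 _ 2 31 67 48], head=2, tail=1, size=5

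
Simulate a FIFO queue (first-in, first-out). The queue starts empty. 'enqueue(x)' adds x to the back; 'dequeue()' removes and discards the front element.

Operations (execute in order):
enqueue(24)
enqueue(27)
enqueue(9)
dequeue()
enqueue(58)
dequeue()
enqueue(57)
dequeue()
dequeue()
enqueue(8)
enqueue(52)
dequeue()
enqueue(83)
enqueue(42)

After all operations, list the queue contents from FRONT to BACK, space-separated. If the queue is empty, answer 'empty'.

Answer: 8 52 83 42

Derivation:
enqueue(24): [24]
enqueue(27): [24, 27]
enqueue(9): [24, 27, 9]
dequeue(): [27, 9]
enqueue(58): [27, 9, 58]
dequeue(): [9, 58]
enqueue(57): [9, 58, 57]
dequeue(): [58, 57]
dequeue(): [57]
enqueue(8): [57, 8]
enqueue(52): [57, 8, 52]
dequeue(): [8, 52]
enqueue(83): [8, 52, 83]
enqueue(42): [8, 52, 83, 42]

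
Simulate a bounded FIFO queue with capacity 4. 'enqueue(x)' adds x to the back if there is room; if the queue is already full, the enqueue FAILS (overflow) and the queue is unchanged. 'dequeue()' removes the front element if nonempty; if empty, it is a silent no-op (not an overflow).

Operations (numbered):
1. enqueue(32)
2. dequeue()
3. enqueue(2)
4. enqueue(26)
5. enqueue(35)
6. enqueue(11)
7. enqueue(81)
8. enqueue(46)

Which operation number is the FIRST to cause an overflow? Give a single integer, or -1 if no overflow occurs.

Answer: 7

Derivation:
1. enqueue(32): size=1
2. dequeue(): size=0
3. enqueue(2): size=1
4. enqueue(26): size=2
5. enqueue(35): size=3
6. enqueue(11): size=4
7. enqueue(81): size=4=cap → OVERFLOW (fail)
8. enqueue(46): size=4=cap → OVERFLOW (fail)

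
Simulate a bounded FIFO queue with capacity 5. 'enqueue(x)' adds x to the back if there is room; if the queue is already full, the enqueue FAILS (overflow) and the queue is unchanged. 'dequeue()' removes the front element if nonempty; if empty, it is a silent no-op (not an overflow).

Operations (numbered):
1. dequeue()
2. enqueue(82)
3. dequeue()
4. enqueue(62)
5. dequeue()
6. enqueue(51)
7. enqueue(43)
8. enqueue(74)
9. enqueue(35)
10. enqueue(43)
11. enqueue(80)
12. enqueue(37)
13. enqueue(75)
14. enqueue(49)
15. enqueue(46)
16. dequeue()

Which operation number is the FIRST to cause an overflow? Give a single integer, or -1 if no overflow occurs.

1. dequeue(): empty, no-op, size=0
2. enqueue(82): size=1
3. dequeue(): size=0
4. enqueue(62): size=1
5. dequeue(): size=0
6. enqueue(51): size=1
7. enqueue(43): size=2
8. enqueue(74): size=3
9. enqueue(35): size=4
10. enqueue(43): size=5
11. enqueue(80): size=5=cap → OVERFLOW (fail)
12. enqueue(37): size=5=cap → OVERFLOW (fail)
13. enqueue(75): size=5=cap → OVERFLOW (fail)
14. enqueue(49): size=5=cap → OVERFLOW (fail)
15. enqueue(46): size=5=cap → OVERFLOW (fail)
16. dequeue(): size=4

Answer: 11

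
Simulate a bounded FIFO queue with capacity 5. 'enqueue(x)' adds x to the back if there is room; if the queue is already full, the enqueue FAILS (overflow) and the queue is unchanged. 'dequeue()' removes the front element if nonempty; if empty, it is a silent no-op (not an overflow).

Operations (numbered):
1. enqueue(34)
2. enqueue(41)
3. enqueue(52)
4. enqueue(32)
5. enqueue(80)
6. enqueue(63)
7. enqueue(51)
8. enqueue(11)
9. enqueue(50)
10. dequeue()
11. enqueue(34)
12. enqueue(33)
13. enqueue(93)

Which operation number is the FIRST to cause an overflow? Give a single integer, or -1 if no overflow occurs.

1. enqueue(34): size=1
2. enqueue(41): size=2
3. enqueue(52): size=3
4. enqueue(32): size=4
5. enqueue(80): size=5
6. enqueue(63): size=5=cap → OVERFLOW (fail)
7. enqueue(51): size=5=cap → OVERFLOW (fail)
8. enqueue(11): size=5=cap → OVERFLOW (fail)
9. enqueue(50): size=5=cap → OVERFLOW (fail)
10. dequeue(): size=4
11. enqueue(34): size=5
12. enqueue(33): size=5=cap → OVERFLOW (fail)
13. enqueue(93): size=5=cap → OVERFLOW (fail)

Answer: 6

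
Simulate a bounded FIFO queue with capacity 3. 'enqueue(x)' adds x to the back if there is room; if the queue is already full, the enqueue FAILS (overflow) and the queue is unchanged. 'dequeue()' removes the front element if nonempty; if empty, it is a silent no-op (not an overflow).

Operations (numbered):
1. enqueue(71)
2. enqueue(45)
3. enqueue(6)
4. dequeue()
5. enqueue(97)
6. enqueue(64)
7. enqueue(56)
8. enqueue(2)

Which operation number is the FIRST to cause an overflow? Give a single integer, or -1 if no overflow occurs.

1. enqueue(71): size=1
2. enqueue(45): size=2
3. enqueue(6): size=3
4. dequeue(): size=2
5. enqueue(97): size=3
6. enqueue(64): size=3=cap → OVERFLOW (fail)
7. enqueue(56): size=3=cap → OVERFLOW (fail)
8. enqueue(2): size=3=cap → OVERFLOW (fail)

Answer: 6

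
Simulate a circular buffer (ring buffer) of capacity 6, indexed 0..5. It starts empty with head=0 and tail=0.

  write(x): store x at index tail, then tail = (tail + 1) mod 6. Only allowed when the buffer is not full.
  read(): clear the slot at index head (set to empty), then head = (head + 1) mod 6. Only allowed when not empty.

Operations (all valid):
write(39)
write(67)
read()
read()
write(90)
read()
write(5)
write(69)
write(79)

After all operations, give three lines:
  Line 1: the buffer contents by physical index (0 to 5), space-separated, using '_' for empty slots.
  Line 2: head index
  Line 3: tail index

Answer: _ _ _ 5 69 79
3
0

Derivation:
write(39): buf=[39 _ _ _ _ _], head=0, tail=1, size=1
write(67): buf=[39 67 _ _ _ _], head=0, tail=2, size=2
read(): buf=[_ 67 _ _ _ _], head=1, tail=2, size=1
read(): buf=[_ _ _ _ _ _], head=2, tail=2, size=0
write(90): buf=[_ _ 90 _ _ _], head=2, tail=3, size=1
read(): buf=[_ _ _ _ _ _], head=3, tail=3, size=0
write(5): buf=[_ _ _ 5 _ _], head=3, tail=4, size=1
write(69): buf=[_ _ _ 5 69 _], head=3, tail=5, size=2
write(79): buf=[_ _ _ 5 69 79], head=3, tail=0, size=3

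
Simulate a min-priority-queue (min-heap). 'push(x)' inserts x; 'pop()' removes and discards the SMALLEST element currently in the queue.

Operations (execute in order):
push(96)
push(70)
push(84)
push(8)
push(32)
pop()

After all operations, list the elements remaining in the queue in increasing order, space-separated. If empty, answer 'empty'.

push(96): heap contents = [96]
push(70): heap contents = [70, 96]
push(84): heap contents = [70, 84, 96]
push(8): heap contents = [8, 70, 84, 96]
push(32): heap contents = [8, 32, 70, 84, 96]
pop() → 8: heap contents = [32, 70, 84, 96]

Answer: 32 70 84 96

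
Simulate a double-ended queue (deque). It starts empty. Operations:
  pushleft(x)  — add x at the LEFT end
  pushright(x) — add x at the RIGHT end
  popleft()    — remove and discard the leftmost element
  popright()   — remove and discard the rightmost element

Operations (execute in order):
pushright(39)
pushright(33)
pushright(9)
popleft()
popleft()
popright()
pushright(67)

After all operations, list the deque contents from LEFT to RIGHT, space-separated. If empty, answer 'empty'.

Answer: 67

Derivation:
pushright(39): [39]
pushright(33): [39, 33]
pushright(9): [39, 33, 9]
popleft(): [33, 9]
popleft(): [9]
popright(): []
pushright(67): [67]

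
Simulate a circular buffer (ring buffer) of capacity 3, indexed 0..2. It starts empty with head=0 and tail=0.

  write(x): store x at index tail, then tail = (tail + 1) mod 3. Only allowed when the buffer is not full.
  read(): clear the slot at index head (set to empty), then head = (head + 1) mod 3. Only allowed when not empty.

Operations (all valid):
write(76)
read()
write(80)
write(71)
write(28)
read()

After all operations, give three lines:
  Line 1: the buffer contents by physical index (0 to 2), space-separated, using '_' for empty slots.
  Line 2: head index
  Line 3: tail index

write(76): buf=[76 _ _], head=0, tail=1, size=1
read(): buf=[_ _ _], head=1, tail=1, size=0
write(80): buf=[_ 80 _], head=1, tail=2, size=1
write(71): buf=[_ 80 71], head=1, tail=0, size=2
write(28): buf=[28 80 71], head=1, tail=1, size=3
read(): buf=[28 _ 71], head=2, tail=1, size=2

Answer: 28 _ 71
2
1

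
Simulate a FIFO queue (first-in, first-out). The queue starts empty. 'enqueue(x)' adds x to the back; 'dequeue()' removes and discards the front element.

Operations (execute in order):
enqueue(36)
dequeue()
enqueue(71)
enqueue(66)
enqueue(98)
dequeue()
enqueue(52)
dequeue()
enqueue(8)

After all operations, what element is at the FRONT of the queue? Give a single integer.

Answer: 98

Derivation:
enqueue(36): queue = [36]
dequeue(): queue = []
enqueue(71): queue = [71]
enqueue(66): queue = [71, 66]
enqueue(98): queue = [71, 66, 98]
dequeue(): queue = [66, 98]
enqueue(52): queue = [66, 98, 52]
dequeue(): queue = [98, 52]
enqueue(8): queue = [98, 52, 8]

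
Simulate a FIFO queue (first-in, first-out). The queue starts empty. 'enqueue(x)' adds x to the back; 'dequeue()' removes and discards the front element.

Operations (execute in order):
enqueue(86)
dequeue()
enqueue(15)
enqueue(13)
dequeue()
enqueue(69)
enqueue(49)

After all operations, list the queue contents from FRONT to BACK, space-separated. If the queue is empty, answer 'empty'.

Answer: 13 69 49

Derivation:
enqueue(86): [86]
dequeue(): []
enqueue(15): [15]
enqueue(13): [15, 13]
dequeue(): [13]
enqueue(69): [13, 69]
enqueue(49): [13, 69, 49]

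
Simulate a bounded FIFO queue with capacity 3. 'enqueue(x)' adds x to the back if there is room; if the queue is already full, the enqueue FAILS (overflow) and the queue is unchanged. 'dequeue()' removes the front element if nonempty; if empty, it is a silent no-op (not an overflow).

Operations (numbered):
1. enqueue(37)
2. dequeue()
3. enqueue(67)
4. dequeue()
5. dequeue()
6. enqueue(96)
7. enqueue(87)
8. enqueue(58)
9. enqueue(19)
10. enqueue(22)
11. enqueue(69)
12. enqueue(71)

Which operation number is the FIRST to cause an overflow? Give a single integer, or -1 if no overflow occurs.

1. enqueue(37): size=1
2. dequeue(): size=0
3. enqueue(67): size=1
4. dequeue(): size=0
5. dequeue(): empty, no-op, size=0
6. enqueue(96): size=1
7. enqueue(87): size=2
8. enqueue(58): size=3
9. enqueue(19): size=3=cap → OVERFLOW (fail)
10. enqueue(22): size=3=cap → OVERFLOW (fail)
11. enqueue(69): size=3=cap → OVERFLOW (fail)
12. enqueue(71): size=3=cap → OVERFLOW (fail)

Answer: 9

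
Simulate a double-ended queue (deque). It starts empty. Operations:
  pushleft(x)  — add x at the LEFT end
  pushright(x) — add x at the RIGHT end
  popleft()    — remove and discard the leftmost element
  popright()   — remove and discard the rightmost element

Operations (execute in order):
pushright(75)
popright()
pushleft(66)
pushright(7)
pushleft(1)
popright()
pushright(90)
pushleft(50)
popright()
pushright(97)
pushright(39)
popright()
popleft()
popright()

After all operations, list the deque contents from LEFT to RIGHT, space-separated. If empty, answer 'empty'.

pushright(75): [75]
popright(): []
pushleft(66): [66]
pushright(7): [66, 7]
pushleft(1): [1, 66, 7]
popright(): [1, 66]
pushright(90): [1, 66, 90]
pushleft(50): [50, 1, 66, 90]
popright(): [50, 1, 66]
pushright(97): [50, 1, 66, 97]
pushright(39): [50, 1, 66, 97, 39]
popright(): [50, 1, 66, 97]
popleft(): [1, 66, 97]
popright(): [1, 66]

Answer: 1 66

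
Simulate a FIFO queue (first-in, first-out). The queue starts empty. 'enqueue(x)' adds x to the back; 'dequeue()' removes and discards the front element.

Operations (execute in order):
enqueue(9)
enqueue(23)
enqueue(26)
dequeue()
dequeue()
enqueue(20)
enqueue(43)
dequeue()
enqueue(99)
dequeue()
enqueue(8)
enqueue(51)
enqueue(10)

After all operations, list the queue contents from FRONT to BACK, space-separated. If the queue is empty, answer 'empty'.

Answer: 43 99 8 51 10

Derivation:
enqueue(9): [9]
enqueue(23): [9, 23]
enqueue(26): [9, 23, 26]
dequeue(): [23, 26]
dequeue(): [26]
enqueue(20): [26, 20]
enqueue(43): [26, 20, 43]
dequeue(): [20, 43]
enqueue(99): [20, 43, 99]
dequeue(): [43, 99]
enqueue(8): [43, 99, 8]
enqueue(51): [43, 99, 8, 51]
enqueue(10): [43, 99, 8, 51, 10]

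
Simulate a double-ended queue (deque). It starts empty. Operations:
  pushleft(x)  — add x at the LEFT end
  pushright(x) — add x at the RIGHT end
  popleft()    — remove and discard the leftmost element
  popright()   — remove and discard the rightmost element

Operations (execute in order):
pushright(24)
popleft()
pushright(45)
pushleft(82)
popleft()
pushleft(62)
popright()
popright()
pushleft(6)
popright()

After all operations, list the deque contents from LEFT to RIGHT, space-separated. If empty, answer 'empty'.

pushright(24): [24]
popleft(): []
pushright(45): [45]
pushleft(82): [82, 45]
popleft(): [45]
pushleft(62): [62, 45]
popright(): [62]
popright(): []
pushleft(6): [6]
popright(): []

Answer: empty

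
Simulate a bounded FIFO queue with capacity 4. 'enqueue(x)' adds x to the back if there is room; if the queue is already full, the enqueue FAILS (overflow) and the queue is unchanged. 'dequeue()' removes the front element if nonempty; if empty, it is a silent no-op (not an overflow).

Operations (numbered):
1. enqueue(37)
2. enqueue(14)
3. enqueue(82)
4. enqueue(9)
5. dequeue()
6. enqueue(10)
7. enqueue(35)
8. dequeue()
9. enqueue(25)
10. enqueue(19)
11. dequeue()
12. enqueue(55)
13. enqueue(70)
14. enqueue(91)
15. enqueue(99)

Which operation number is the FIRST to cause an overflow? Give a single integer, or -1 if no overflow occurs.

Answer: 7

Derivation:
1. enqueue(37): size=1
2. enqueue(14): size=2
3. enqueue(82): size=3
4. enqueue(9): size=4
5. dequeue(): size=3
6. enqueue(10): size=4
7. enqueue(35): size=4=cap → OVERFLOW (fail)
8. dequeue(): size=3
9. enqueue(25): size=4
10. enqueue(19): size=4=cap → OVERFLOW (fail)
11. dequeue(): size=3
12. enqueue(55): size=4
13. enqueue(70): size=4=cap → OVERFLOW (fail)
14. enqueue(91): size=4=cap → OVERFLOW (fail)
15. enqueue(99): size=4=cap → OVERFLOW (fail)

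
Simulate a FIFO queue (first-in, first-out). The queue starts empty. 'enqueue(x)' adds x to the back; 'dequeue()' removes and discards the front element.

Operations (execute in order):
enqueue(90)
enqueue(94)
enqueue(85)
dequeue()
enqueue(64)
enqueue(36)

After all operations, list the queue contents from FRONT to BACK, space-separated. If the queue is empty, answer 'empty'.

enqueue(90): [90]
enqueue(94): [90, 94]
enqueue(85): [90, 94, 85]
dequeue(): [94, 85]
enqueue(64): [94, 85, 64]
enqueue(36): [94, 85, 64, 36]

Answer: 94 85 64 36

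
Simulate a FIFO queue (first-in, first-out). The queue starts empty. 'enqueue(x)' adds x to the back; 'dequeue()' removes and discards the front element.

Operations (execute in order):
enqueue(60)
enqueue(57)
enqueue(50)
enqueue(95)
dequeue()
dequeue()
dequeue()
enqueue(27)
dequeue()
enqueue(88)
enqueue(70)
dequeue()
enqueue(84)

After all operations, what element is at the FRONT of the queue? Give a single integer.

enqueue(60): queue = [60]
enqueue(57): queue = [60, 57]
enqueue(50): queue = [60, 57, 50]
enqueue(95): queue = [60, 57, 50, 95]
dequeue(): queue = [57, 50, 95]
dequeue(): queue = [50, 95]
dequeue(): queue = [95]
enqueue(27): queue = [95, 27]
dequeue(): queue = [27]
enqueue(88): queue = [27, 88]
enqueue(70): queue = [27, 88, 70]
dequeue(): queue = [88, 70]
enqueue(84): queue = [88, 70, 84]

Answer: 88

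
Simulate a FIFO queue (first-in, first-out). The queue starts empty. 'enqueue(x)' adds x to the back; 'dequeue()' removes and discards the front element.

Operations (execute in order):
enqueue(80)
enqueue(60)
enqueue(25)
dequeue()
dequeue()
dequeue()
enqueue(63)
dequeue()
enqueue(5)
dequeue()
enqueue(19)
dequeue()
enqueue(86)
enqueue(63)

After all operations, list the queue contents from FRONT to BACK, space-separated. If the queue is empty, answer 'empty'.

Answer: 86 63

Derivation:
enqueue(80): [80]
enqueue(60): [80, 60]
enqueue(25): [80, 60, 25]
dequeue(): [60, 25]
dequeue(): [25]
dequeue(): []
enqueue(63): [63]
dequeue(): []
enqueue(5): [5]
dequeue(): []
enqueue(19): [19]
dequeue(): []
enqueue(86): [86]
enqueue(63): [86, 63]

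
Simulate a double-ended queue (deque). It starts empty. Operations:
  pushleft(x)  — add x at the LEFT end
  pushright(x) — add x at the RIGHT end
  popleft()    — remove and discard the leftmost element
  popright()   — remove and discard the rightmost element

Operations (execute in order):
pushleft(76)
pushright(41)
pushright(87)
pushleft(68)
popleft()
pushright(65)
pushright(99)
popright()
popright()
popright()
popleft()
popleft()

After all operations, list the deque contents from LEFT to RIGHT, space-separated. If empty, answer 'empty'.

pushleft(76): [76]
pushright(41): [76, 41]
pushright(87): [76, 41, 87]
pushleft(68): [68, 76, 41, 87]
popleft(): [76, 41, 87]
pushright(65): [76, 41, 87, 65]
pushright(99): [76, 41, 87, 65, 99]
popright(): [76, 41, 87, 65]
popright(): [76, 41, 87]
popright(): [76, 41]
popleft(): [41]
popleft(): []

Answer: empty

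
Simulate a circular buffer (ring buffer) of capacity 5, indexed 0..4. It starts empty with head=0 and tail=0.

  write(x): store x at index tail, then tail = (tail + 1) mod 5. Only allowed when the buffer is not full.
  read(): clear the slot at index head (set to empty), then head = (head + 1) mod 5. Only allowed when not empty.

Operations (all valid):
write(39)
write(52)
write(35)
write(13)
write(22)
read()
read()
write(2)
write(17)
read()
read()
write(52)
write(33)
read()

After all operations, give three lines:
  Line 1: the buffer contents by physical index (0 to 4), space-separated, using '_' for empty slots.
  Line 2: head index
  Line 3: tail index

write(39): buf=[39 _ _ _ _], head=0, tail=1, size=1
write(52): buf=[39 52 _ _ _], head=0, tail=2, size=2
write(35): buf=[39 52 35 _ _], head=0, tail=3, size=3
write(13): buf=[39 52 35 13 _], head=0, tail=4, size=4
write(22): buf=[39 52 35 13 22], head=0, tail=0, size=5
read(): buf=[_ 52 35 13 22], head=1, tail=0, size=4
read(): buf=[_ _ 35 13 22], head=2, tail=0, size=3
write(2): buf=[2 _ 35 13 22], head=2, tail=1, size=4
write(17): buf=[2 17 35 13 22], head=2, tail=2, size=5
read(): buf=[2 17 _ 13 22], head=3, tail=2, size=4
read(): buf=[2 17 _ _ 22], head=4, tail=2, size=3
write(52): buf=[2 17 52 _ 22], head=4, tail=3, size=4
write(33): buf=[2 17 52 33 22], head=4, tail=4, size=5
read(): buf=[2 17 52 33 _], head=0, tail=4, size=4

Answer: 2 17 52 33 _
0
4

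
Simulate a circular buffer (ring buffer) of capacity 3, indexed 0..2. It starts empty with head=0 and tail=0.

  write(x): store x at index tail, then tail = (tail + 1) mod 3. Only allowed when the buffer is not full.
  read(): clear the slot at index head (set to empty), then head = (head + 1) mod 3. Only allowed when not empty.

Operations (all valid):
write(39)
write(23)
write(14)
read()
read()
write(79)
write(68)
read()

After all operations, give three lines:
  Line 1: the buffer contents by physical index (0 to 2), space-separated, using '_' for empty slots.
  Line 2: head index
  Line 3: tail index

Answer: 79 68 _
0
2

Derivation:
write(39): buf=[39 _ _], head=0, tail=1, size=1
write(23): buf=[39 23 _], head=0, tail=2, size=2
write(14): buf=[39 23 14], head=0, tail=0, size=3
read(): buf=[_ 23 14], head=1, tail=0, size=2
read(): buf=[_ _ 14], head=2, tail=0, size=1
write(79): buf=[79 _ 14], head=2, tail=1, size=2
write(68): buf=[79 68 14], head=2, tail=2, size=3
read(): buf=[79 68 _], head=0, tail=2, size=2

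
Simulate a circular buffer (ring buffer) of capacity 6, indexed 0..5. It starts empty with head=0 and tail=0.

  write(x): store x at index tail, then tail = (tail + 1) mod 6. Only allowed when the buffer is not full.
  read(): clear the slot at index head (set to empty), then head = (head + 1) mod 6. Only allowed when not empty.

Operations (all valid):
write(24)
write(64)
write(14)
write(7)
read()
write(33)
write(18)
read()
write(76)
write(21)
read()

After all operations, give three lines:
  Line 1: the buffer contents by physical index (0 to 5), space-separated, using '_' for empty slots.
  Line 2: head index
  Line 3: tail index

Answer: 76 21 _ 7 33 18
3
2

Derivation:
write(24): buf=[24 _ _ _ _ _], head=0, tail=1, size=1
write(64): buf=[24 64 _ _ _ _], head=0, tail=2, size=2
write(14): buf=[24 64 14 _ _ _], head=0, tail=3, size=3
write(7): buf=[24 64 14 7 _ _], head=0, tail=4, size=4
read(): buf=[_ 64 14 7 _ _], head=1, tail=4, size=3
write(33): buf=[_ 64 14 7 33 _], head=1, tail=5, size=4
write(18): buf=[_ 64 14 7 33 18], head=1, tail=0, size=5
read(): buf=[_ _ 14 7 33 18], head=2, tail=0, size=4
write(76): buf=[76 _ 14 7 33 18], head=2, tail=1, size=5
write(21): buf=[76 21 14 7 33 18], head=2, tail=2, size=6
read(): buf=[76 21 _ 7 33 18], head=3, tail=2, size=5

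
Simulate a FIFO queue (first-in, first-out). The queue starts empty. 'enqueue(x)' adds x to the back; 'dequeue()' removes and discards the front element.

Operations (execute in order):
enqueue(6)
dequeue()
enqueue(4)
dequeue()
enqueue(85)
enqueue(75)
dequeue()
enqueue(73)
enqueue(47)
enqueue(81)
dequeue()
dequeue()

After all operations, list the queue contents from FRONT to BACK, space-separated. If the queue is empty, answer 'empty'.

enqueue(6): [6]
dequeue(): []
enqueue(4): [4]
dequeue(): []
enqueue(85): [85]
enqueue(75): [85, 75]
dequeue(): [75]
enqueue(73): [75, 73]
enqueue(47): [75, 73, 47]
enqueue(81): [75, 73, 47, 81]
dequeue(): [73, 47, 81]
dequeue(): [47, 81]

Answer: 47 81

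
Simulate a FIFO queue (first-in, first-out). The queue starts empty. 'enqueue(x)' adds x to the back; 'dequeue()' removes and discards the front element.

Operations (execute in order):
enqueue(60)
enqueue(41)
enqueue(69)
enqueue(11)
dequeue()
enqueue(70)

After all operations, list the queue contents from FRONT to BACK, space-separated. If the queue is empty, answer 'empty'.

Answer: 41 69 11 70

Derivation:
enqueue(60): [60]
enqueue(41): [60, 41]
enqueue(69): [60, 41, 69]
enqueue(11): [60, 41, 69, 11]
dequeue(): [41, 69, 11]
enqueue(70): [41, 69, 11, 70]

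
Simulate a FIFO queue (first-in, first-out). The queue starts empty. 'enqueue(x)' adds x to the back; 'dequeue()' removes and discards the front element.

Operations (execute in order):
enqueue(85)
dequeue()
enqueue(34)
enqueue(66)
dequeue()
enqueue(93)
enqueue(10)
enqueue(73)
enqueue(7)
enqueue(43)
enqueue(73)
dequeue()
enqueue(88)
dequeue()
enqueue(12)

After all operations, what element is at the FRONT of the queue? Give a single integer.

Answer: 10

Derivation:
enqueue(85): queue = [85]
dequeue(): queue = []
enqueue(34): queue = [34]
enqueue(66): queue = [34, 66]
dequeue(): queue = [66]
enqueue(93): queue = [66, 93]
enqueue(10): queue = [66, 93, 10]
enqueue(73): queue = [66, 93, 10, 73]
enqueue(7): queue = [66, 93, 10, 73, 7]
enqueue(43): queue = [66, 93, 10, 73, 7, 43]
enqueue(73): queue = [66, 93, 10, 73, 7, 43, 73]
dequeue(): queue = [93, 10, 73, 7, 43, 73]
enqueue(88): queue = [93, 10, 73, 7, 43, 73, 88]
dequeue(): queue = [10, 73, 7, 43, 73, 88]
enqueue(12): queue = [10, 73, 7, 43, 73, 88, 12]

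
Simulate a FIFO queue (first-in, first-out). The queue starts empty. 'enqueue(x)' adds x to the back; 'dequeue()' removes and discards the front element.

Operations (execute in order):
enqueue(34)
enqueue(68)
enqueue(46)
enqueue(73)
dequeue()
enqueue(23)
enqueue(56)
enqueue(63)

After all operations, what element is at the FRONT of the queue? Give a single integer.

Answer: 68

Derivation:
enqueue(34): queue = [34]
enqueue(68): queue = [34, 68]
enqueue(46): queue = [34, 68, 46]
enqueue(73): queue = [34, 68, 46, 73]
dequeue(): queue = [68, 46, 73]
enqueue(23): queue = [68, 46, 73, 23]
enqueue(56): queue = [68, 46, 73, 23, 56]
enqueue(63): queue = [68, 46, 73, 23, 56, 63]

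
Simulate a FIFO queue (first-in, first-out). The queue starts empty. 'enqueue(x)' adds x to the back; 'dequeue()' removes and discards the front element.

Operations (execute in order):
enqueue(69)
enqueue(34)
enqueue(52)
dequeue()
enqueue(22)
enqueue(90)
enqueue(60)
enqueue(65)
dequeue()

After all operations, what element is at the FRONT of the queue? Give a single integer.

enqueue(69): queue = [69]
enqueue(34): queue = [69, 34]
enqueue(52): queue = [69, 34, 52]
dequeue(): queue = [34, 52]
enqueue(22): queue = [34, 52, 22]
enqueue(90): queue = [34, 52, 22, 90]
enqueue(60): queue = [34, 52, 22, 90, 60]
enqueue(65): queue = [34, 52, 22, 90, 60, 65]
dequeue(): queue = [52, 22, 90, 60, 65]

Answer: 52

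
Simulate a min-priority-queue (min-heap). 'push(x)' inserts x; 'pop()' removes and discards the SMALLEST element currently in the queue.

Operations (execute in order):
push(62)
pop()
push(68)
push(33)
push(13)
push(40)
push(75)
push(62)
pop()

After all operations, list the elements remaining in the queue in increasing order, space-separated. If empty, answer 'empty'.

Answer: 33 40 62 68 75

Derivation:
push(62): heap contents = [62]
pop() → 62: heap contents = []
push(68): heap contents = [68]
push(33): heap contents = [33, 68]
push(13): heap contents = [13, 33, 68]
push(40): heap contents = [13, 33, 40, 68]
push(75): heap contents = [13, 33, 40, 68, 75]
push(62): heap contents = [13, 33, 40, 62, 68, 75]
pop() → 13: heap contents = [33, 40, 62, 68, 75]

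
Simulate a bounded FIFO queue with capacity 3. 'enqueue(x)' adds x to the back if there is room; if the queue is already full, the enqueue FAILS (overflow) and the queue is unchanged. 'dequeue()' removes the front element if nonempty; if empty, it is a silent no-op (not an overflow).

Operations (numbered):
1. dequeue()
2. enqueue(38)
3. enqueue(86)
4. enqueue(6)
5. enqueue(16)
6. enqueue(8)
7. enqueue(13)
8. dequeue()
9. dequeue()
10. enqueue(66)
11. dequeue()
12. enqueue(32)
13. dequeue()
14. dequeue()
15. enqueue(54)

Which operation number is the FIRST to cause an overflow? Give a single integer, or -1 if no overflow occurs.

Answer: 5

Derivation:
1. dequeue(): empty, no-op, size=0
2. enqueue(38): size=1
3. enqueue(86): size=2
4. enqueue(6): size=3
5. enqueue(16): size=3=cap → OVERFLOW (fail)
6. enqueue(8): size=3=cap → OVERFLOW (fail)
7. enqueue(13): size=3=cap → OVERFLOW (fail)
8. dequeue(): size=2
9. dequeue(): size=1
10. enqueue(66): size=2
11. dequeue(): size=1
12. enqueue(32): size=2
13. dequeue(): size=1
14. dequeue(): size=0
15. enqueue(54): size=1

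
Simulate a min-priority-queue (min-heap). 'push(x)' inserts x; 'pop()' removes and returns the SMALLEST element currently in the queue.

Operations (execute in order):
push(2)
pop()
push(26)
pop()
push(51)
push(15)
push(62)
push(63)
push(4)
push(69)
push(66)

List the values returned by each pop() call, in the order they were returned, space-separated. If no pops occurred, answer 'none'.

push(2): heap contents = [2]
pop() → 2: heap contents = []
push(26): heap contents = [26]
pop() → 26: heap contents = []
push(51): heap contents = [51]
push(15): heap contents = [15, 51]
push(62): heap contents = [15, 51, 62]
push(63): heap contents = [15, 51, 62, 63]
push(4): heap contents = [4, 15, 51, 62, 63]
push(69): heap contents = [4, 15, 51, 62, 63, 69]
push(66): heap contents = [4, 15, 51, 62, 63, 66, 69]

Answer: 2 26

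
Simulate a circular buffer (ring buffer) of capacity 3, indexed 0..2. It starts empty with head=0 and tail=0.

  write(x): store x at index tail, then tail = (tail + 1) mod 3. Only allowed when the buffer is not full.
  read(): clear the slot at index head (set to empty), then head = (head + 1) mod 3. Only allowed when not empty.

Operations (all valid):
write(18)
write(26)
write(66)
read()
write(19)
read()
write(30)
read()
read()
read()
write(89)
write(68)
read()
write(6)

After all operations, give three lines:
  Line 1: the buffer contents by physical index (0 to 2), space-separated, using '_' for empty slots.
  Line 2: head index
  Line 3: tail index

write(18): buf=[18 _ _], head=0, tail=1, size=1
write(26): buf=[18 26 _], head=0, tail=2, size=2
write(66): buf=[18 26 66], head=0, tail=0, size=3
read(): buf=[_ 26 66], head=1, tail=0, size=2
write(19): buf=[19 26 66], head=1, tail=1, size=3
read(): buf=[19 _ 66], head=2, tail=1, size=2
write(30): buf=[19 30 66], head=2, tail=2, size=3
read(): buf=[19 30 _], head=0, tail=2, size=2
read(): buf=[_ 30 _], head=1, tail=2, size=1
read(): buf=[_ _ _], head=2, tail=2, size=0
write(89): buf=[_ _ 89], head=2, tail=0, size=1
write(68): buf=[68 _ 89], head=2, tail=1, size=2
read(): buf=[68 _ _], head=0, tail=1, size=1
write(6): buf=[68 6 _], head=0, tail=2, size=2

Answer: 68 6 _
0
2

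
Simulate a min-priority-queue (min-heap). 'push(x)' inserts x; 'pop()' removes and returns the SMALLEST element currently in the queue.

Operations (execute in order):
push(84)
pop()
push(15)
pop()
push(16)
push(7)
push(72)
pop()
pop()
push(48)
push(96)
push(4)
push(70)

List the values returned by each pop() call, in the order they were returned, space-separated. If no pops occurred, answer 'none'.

push(84): heap contents = [84]
pop() → 84: heap contents = []
push(15): heap contents = [15]
pop() → 15: heap contents = []
push(16): heap contents = [16]
push(7): heap contents = [7, 16]
push(72): heap contents = [7, 16, 72]
pop() → 7: heap contents = [16, 72]
pop() → 16: heap contents = [72]
push(48): heap contents = [48, 72]
push(96): heap contents = [48, 72, 96]
push(4): heap contents = [4, 48, 72, 96]
push(70): heap contents = [4, 48, 70, 72, 96]

Answer: 84 15 7 16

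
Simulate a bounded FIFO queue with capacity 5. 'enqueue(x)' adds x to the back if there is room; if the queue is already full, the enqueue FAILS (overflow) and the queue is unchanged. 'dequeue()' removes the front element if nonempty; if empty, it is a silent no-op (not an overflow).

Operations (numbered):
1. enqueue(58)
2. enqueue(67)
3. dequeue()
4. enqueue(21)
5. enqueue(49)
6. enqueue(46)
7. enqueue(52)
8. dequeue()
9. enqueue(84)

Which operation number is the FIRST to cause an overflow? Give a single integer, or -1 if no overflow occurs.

1. enqueue(58): size=1
2. enqueue(67): size=2
3. dequeue(): size=1
4. enqueue(21): size=2
5. enqueue(49): size=3
6. enqueue(46): size=4
7. enqueue(52): size=5
8. dequeue(): size=4
9. enqueue(84): size=5

Answer: -1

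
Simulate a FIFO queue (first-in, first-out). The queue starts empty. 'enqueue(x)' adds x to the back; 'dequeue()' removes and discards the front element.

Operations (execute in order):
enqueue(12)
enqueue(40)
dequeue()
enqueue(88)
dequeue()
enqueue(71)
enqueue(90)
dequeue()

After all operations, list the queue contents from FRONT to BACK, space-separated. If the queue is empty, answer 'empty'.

enqueue(12): [12]
enqueue(40): [12, 40]
dequeue(): [40]
enqueue(88): [40, 88]
dequeue(): [88]
enqueue(71): [88, 71]
enqueue(90): [88, 71, 90]
dequeue(): [71, 90]

Answer: 71 90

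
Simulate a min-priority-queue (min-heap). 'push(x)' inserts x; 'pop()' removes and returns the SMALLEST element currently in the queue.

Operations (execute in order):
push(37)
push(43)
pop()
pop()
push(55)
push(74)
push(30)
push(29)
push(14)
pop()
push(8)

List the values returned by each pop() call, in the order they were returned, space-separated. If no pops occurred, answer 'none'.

push(37): heap contents = [37]
push(43): heap contents = [37, 43]
pop() → 37: heap contents = [43]
pop() → 43: heap contents = []
push(55): heap contents = [55]
push(74): heap contents = [55, 74]
push(30): heap contents = [30, 55, 74]
push(29): heap contents = [29, 30, 55, 74]
push(14): heap contents = [14, 29, 30, 55, 74]
pop() → 14: heap contents = [29, 30, 55, 74]
push(8): heap contents = [8, 29, 30, 55, 74]

Answer: 37 43 14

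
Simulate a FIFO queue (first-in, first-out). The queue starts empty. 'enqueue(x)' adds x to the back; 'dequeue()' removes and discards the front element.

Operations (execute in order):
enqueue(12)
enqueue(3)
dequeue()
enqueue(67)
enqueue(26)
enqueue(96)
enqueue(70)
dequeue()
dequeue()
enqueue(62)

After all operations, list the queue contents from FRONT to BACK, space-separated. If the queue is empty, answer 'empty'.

Answer: 26 96 70 62

Derivation:
enqueue(12): [12]
enqueue(3): [12, 3]
dequeue(): [3]
enqueue(67): [3, 67]
enqueue(26): [3, 67, 26]
enqueue(96): [3, 67, 26, 96]
enqueue(70): [3, 67, 26, 96, 70]
dequeue(): [67, 26, 96, 70]
dequeue(): [26, 96, 70]
enqueue(62): [26, 96, 70, 62]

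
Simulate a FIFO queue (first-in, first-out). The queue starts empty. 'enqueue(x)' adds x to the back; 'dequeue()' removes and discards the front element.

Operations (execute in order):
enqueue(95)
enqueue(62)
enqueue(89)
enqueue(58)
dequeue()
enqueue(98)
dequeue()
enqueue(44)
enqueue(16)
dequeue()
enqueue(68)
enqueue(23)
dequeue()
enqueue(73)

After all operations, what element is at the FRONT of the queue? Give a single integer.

enqueue(95): queue = [95]
enqueue(62): queue = [95, 62]
enqueue(89): queue = [95, 62, 89]
enqueue(58): queue = [95, 62, 89, 58]
dequeue(): queue = [62, 89, 58]
enqueue(98): queue = [62, 89, 58, 98]
dequeue(): queue = [89, 58, 98]
enqueue(44): queue = [89, 58, 98, 44]
enqueue(16): queue = [89, 58, 98, 44, 16]
dequeue(): queue = [58, 98, 44, 16]
enqueue(68): queue = [58, 98, 44, 16, 68]
enqueue(23): queue = [58, 98, 44, 16, 68, 23]
dequeue(): queue = [98, 44, 16, 68, 23]
enqueue(73): queue = [98, 44, 16, 68, 23, 73]

Answer: 98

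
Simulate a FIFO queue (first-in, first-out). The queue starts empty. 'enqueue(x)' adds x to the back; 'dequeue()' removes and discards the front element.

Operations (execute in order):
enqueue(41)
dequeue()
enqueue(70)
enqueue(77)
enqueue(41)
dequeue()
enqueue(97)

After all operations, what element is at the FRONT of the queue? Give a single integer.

enqueue(41): queue = [41]
dequeue(): queue = []
enqueue(70): queue = [70]
enqueue(77): queue = [70, 77]
enqueue(41): queue = [70, 77, 41]
dequeue(): queue = [77, 41]
enqueue(97): queue = [77, 41, 97]

Answer: 77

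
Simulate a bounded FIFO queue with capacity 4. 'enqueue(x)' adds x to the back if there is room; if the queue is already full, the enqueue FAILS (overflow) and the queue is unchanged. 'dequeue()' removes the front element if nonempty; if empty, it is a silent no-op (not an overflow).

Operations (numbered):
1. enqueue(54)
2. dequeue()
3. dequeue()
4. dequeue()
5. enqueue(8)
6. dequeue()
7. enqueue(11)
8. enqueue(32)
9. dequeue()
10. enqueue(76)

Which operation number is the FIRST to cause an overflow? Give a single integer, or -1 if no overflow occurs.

Answer: -1

Derivation:
1. enqueue(54): size=1
2. dequeue(): size=0
3. dequeue(): empty, no-op, size=0
4. dequeue(): empty, no-op, size=0
5. enqueue(8): size=1
6. dequeue(): size=0
7. enqueue(11): size=1
8. enqueue(32): size=2
9. dequeue(): size=1
10. enqueue(76): size=2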